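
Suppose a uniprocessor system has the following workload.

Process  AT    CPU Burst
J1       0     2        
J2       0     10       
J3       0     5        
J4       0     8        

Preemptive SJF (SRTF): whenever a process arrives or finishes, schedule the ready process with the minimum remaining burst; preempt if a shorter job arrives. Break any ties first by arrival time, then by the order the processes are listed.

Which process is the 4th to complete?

J2

Schedule: | J1 0-2 | J3 2-7 | J4 7-15 | J2 15-25 |
Completion: J1=2  J2=25  J3=7  J4=15
Turnaround (C−A): J1=2  J2=25  J3=7  J4=15
Finish order: J1 → J3 → J4 → J2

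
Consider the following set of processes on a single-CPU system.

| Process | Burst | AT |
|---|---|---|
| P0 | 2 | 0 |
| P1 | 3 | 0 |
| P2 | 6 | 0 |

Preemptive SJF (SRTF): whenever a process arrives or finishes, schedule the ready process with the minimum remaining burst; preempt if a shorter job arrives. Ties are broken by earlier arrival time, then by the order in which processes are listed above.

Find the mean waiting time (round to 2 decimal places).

2.33

Gantt: | P0 0-2 | P1 2-5 | P2 5-11 |
Completion: P0=2  P1=5  P2=11
Waiting times: P0=0, P1=2, P2=5
Average waiting = (0+2+5) / 3 = 7/3 = 2.33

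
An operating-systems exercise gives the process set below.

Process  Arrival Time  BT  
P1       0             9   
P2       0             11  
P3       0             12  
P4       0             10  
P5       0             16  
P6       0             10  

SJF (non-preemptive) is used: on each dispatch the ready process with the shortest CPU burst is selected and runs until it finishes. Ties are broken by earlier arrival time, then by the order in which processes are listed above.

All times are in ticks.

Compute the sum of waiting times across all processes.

149

Gantt: | P1 0-9 | P4 9-19 | P6 19-29 | P2 29-40 | P3 40-52 | P5 52-68 |
Completion: P1=9  P2=40  P3=52  P4=19  P5=68  P6=29
Turnaround (C−A): P1=9  P2=40  P3=52  P4=19  P5=68  P6=29
Waiting = turnaround − burst: P1=0, P2=29, P3=40, P4=9, P5=52, P6=19
Total waiting = 0 + 29 + 40 + 9 + 52 + 19 = 149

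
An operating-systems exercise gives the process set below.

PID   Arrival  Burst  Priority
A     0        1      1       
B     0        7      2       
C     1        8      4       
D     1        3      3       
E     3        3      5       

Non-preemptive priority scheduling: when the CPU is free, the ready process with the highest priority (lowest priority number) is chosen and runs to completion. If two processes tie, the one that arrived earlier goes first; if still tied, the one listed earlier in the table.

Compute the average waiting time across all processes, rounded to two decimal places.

6.80

Gantt: | A 0-1 | B 1-8 | D 8-11 | C 11-19 | E 19-22 |
Completion: A=1  B=8  C=19  D=11  E=22
Turnaround (C−A): A=1  B=8  C=18  D=10  E=19
Waiting times: A=0, B=1, C=10, D=7, E=16
Average waiting = (0+1+10+7+16) / 5 = 34/5 = 6.80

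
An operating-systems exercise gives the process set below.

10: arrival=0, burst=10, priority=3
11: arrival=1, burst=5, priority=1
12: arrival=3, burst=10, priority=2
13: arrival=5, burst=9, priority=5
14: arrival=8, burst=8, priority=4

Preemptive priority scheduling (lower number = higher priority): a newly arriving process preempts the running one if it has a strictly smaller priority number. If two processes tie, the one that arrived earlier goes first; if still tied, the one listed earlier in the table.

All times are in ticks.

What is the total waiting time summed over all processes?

63

Schedule: | 10 0-1 | 11 1-6 | 12 6-16 | 10 16-25 | 14 25-33 | 13 33-42 |
Completion: 10=25  11=6  12=16  13=42  14=33
Turnaround (C−A): 10=25  11=5  12=13  13=37  14=25
Waiting = turnaround − burst: 10=15, 11=0, 12=3, 13=28, 14=17
Total waiting = 15 + 0 + 3 + 28 + 17 = 63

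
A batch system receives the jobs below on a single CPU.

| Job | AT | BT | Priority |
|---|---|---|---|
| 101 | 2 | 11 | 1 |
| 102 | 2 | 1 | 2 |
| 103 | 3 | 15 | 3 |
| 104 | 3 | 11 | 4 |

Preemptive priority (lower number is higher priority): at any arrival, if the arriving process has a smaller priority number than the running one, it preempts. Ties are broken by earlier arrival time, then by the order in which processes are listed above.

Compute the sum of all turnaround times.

86

Gantt: | idle 0-2 | 101 2-13 | 102 13-14 | 103 14-29 | 104 29-40 |
Completion: 101=13  102=14  103=29  104=40
Turnaround (C−A): 101=11  102=12  103=26  104=37
Turnaround = completion − arrival: 101=11, 102=12, 103=26, 104=37
Total turnaround = 11 + 12 + 26 + 37 = 86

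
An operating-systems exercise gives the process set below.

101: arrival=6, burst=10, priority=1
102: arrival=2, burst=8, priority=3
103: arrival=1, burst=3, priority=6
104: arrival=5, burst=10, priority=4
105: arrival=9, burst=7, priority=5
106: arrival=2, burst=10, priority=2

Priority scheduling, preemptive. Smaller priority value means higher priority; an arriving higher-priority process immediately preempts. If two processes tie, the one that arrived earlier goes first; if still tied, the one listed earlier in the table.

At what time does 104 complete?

40

Schedule: | idle 0-1 | 103 1-2 | 106 2-6 | 101 6-16 | 106 16-22 | 102 22-30 | 104 30-40 | 105 40-47 | 103 47-49 |
Completion: 101=16  102=30  103=49  104=40  105=47  106=22
Turnaround (C−A): 101=10  102=28  103=48  104=35  105=38  106=20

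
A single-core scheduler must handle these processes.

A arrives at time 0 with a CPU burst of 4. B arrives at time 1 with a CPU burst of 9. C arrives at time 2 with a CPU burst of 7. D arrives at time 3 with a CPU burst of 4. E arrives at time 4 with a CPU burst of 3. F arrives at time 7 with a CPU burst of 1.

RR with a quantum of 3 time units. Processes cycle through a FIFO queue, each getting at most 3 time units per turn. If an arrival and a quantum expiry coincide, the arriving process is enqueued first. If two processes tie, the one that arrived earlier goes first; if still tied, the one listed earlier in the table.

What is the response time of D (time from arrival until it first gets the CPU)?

Gantt: | A 0-3 | B 3-6 | C 6-9 | D 9-12 | A 12-13 | E 13-16 | B 16-19 | F 19-20 | C 20-23 | D 23-24 | B 24-27 | C 27-28 |
Completion: A=13  B=27  C=28  D=24  E=16  F=20
Turnaround (C−A): A=13  B=26  C=26  D=21  E=12  F=13
Response(D) = first start − arrival = 9 − 3 = 6

6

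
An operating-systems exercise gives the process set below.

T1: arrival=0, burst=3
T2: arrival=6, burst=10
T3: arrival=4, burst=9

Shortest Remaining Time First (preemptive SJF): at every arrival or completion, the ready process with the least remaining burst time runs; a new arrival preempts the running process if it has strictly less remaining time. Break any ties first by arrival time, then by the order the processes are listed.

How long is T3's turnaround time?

9

Timeline: | T1 0-3 | idle 3-4 | T3 4-13 | T2 13-23 |
Completion: T1=3  T2=23  T3=13
Turnaround(T3) = completion − arrival = 13 − 4 = 9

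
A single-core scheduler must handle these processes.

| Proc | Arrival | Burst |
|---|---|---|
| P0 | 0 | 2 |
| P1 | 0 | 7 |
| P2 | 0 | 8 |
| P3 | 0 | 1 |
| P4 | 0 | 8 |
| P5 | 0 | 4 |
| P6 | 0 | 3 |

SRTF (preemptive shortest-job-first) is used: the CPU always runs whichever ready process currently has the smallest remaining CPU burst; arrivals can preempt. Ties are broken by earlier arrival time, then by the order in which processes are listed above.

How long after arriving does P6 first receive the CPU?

Timeline: | P3 0-1 | P0 1-3 | P6 3-6 | P5 6-10 | P1 10-17 | P2 17-25 | P4 25-33 |
Completion: P0=3  P1=17  P2=25  P3=1  P4=33  P5=10  P6=6
Turnaround (C−A): P0=3  P1=17  P2=25  P3=1  P4=33  P5=10  P6=6
Response(P6) = first start − arrival = 3 − 0 = 3

3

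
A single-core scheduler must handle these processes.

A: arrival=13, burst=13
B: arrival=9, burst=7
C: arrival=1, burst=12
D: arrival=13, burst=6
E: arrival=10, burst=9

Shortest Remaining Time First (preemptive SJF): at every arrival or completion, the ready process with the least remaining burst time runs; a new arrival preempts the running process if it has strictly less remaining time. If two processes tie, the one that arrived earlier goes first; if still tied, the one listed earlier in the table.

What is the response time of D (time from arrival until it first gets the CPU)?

0

Timeline: | idle 0-1 | C 1-13 | D 13-19 | B 19-26 | E 26-35 | A 35-48 |
Completion: A=48  B=26  C=13  D=19  E=35
Turnaround (C−A): A=35  B=17  C=12  D=6  E=25
Response(D) = first start − arrival = 13 − 13 = 0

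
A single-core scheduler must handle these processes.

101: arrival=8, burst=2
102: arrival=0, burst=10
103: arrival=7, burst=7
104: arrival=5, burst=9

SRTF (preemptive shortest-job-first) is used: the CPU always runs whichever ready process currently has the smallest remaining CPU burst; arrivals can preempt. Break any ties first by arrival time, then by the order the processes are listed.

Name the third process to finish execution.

103

Schedule: | 102 0-10 | 101 10-12 | 103 12-19 | 104 19-28 |
Completion: 101=12  102=10  103=19  104=28
Finish order: 102 → 101 → 103 → 104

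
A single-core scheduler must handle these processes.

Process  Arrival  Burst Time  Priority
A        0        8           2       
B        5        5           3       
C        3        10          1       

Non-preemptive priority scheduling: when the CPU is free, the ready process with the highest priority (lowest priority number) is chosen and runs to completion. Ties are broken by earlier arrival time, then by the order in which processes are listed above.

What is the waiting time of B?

Gantt: | A 0-8 | C 8-18 | B 18-23 |
Completion: A=8  B=23  C=18
Waiting(B) = turnaround − burst = 18 − 5 = 13

13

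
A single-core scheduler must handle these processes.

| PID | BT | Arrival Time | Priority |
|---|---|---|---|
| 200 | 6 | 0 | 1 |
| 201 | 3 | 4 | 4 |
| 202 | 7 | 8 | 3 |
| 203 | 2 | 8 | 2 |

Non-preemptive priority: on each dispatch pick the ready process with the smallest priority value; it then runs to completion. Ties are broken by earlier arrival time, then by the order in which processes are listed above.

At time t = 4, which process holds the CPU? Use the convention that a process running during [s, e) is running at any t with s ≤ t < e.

Timeline: | 200 0-6 | 201 6-9 | 203 9-11 | 202 11-18 |
Completion: 200=6  201=9  202=18  203=11
Turnaround (C−A): 200=6  201=5  202=10  203=3

200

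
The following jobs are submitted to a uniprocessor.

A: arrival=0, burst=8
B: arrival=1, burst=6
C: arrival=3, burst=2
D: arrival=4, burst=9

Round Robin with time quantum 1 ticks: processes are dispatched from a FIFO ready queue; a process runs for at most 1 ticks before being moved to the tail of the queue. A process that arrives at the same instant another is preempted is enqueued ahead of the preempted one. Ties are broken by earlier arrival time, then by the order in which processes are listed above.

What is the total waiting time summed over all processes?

40

Gantt: | A 0-1 | B 1-2 | A 2-3 | B 3-4 | C 4-5 | A 5-6 | D 6-7 | B 7-8 | C 8-9 | A 9-10 | D 10-11 | B 11-12 | A 12-13 | D 13-14 | B 14-15 | A 15-16 | D 16-17 | B 17-18 | A 18-19 | D 19-20 | A 20-21 | D 21-25 |
Completion: A=21  B=18  C=9  D=25
Turnaround (C−A): A=21  B=17  C=6  D=21
Waiting = turnaround − burst: A=13, B=11, C=4, D=12
Total waiting = 13 + 11 + 4 + 12 = 40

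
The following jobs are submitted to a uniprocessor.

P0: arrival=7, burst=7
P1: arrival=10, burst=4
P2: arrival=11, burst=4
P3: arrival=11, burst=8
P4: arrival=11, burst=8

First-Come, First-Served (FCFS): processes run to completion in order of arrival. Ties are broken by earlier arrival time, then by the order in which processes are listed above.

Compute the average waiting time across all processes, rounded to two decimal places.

8.20

Schedule: | idle 0-7 | P0 7-14 | P1 14-18 | P2 18-22 | P3 22-30 | P4 30-38 |
Completion: P0=14  P1=18  P2=22  P3=30  P4=38
Waiting times: P0=0, P1=4, P2=7, P3=11, P4=19
Average waiting = (0+4+7+11+19) / 5 = 41/5 = 8.20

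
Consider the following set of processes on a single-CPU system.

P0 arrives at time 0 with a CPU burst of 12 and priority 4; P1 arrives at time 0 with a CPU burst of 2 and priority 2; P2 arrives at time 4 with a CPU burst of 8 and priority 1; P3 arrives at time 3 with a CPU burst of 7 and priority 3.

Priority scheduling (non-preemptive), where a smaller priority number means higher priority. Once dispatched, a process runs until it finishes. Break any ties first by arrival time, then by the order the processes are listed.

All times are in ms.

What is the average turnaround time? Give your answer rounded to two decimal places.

15.00

Timeline: | P1 0-2 | P0 2-14 | P2 14-22 | P3 22-29 |
Completion: P0=14  P1=2  P2=22  P3=29
Turnaround (C−A): P0=14  P1=2  P2=18  P3=26
Turnaround times: P0=14, P1=2, P2=18, P3=26
Average turnaround = (14+2+18+26) / 4 = 60/4 = 15.00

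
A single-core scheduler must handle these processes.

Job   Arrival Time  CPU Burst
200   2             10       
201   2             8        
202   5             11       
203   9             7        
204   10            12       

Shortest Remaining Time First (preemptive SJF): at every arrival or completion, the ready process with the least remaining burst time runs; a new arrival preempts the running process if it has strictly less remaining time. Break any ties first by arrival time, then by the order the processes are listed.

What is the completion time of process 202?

38

Timeline: | idle 0-2 | 201 2-10 | 203 10-17 | 200 17-27 | 202 27-38 | 204 38-50 |
Completion: 200=27  201=10  202=38  203=17  204=50
Turnaround (C−A): 200=25  201=8  202=33  203=8  204=40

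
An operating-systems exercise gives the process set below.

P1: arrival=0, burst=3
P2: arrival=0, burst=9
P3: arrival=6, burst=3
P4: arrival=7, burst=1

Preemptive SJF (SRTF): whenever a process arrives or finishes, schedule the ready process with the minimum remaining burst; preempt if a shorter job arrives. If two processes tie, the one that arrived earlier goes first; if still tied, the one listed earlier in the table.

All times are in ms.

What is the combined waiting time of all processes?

8

Schedule: | P1 0-3 | P2 3-6 | P3 6-7 | P4 7-8 | P3 8-10 | P2 10-16 |
Completion: P1=3  P2=16  P3=10  P4=8
Waiting = turnaround − burst: P1=0, P2=7, P3=1, P4=0
Total waiting = 0 + 7 + 1 + 0 = 8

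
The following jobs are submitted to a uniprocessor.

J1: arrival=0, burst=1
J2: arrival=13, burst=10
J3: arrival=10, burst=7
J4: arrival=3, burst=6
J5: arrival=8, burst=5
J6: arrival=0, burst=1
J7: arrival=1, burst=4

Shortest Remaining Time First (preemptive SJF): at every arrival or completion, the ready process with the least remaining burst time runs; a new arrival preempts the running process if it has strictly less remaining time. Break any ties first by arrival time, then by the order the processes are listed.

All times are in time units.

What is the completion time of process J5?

17

Timeline: | J1 0-1 | J6 1-2 | J7 2-6 | J4 6-12 | J5 12-17 | J3 17-24 | J2 24-34 |
Completion: J1=1  J2=34  J3=24  J4=12  J5=17  J6=2  J7=6
Turnaround (C−A): J1=1  J2=21  J3=14  J4=9  J5=9  J6=2  J7=5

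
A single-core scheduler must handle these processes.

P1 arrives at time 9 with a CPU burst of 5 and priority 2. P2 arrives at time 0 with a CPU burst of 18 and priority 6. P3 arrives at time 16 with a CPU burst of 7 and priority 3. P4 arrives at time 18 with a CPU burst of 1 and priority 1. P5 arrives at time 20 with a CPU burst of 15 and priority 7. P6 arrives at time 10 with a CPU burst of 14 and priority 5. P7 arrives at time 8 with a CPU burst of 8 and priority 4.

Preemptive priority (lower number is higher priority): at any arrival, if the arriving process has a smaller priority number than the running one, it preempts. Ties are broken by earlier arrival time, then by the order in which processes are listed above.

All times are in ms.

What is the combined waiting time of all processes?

Gantt: | P2 0-8 | P7 8-9 | P1 9-14 | P7 14-16 | P3 16-18 | P4 18-19 | P3 19-24 | P7 24-29 | P6 29-43 | P2 43-53 | P5 53-68 |
Completion: P1=14  P2=53  P3=24  P4=19  P5=68  P6=43  P7=29
Waiting = turnaround − burst: P1=0, P2=35, P3=1, P4=0, P5=33, P6=19, P7=13
Total waiting = 0 + 35 + 1 + 0 + 33 + 19 + 13 = 101

101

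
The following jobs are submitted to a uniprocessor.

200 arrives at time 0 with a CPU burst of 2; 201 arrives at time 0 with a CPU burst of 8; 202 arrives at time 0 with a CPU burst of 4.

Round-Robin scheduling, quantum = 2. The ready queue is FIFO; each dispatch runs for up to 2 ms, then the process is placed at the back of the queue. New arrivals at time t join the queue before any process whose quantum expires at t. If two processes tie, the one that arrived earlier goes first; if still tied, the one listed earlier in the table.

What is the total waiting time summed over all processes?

12

Schedule: | 200 0-2 | 201 2-4 | 202 4-6 | 201 6-8 | 202 8-10 | 201 10-14 |
Completion: 200=2  201=14  202=10
Turnaround (C−A): 200=2  201=14  202=10
Waiting = turnaround − burst: 200=0, 201=6, 202=6
Total waiting = 0 + 6 + 6 = 12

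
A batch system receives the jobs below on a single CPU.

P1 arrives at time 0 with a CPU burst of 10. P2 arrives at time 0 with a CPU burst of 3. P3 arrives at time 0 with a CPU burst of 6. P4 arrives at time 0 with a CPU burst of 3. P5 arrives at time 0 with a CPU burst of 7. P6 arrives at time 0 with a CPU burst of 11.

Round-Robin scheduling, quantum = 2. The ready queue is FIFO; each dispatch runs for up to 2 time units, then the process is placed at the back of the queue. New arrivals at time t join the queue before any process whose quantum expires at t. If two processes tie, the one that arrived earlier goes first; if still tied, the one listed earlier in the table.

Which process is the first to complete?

Schedule: | P1 0-2 | P2 2-4 | P3 4-6 | P4 6-8 | P5 8-10 | P6 10-12 | P1 12-14 | P2 14-15 | P3 15-17 | P4 17-18 | P5 18-20 | P6 20-22 | P1 22-24 | P3 24-26 | P5 26-28 | P6 28-30 | P1 30-32 | P5 32-33 | P6 33-35 | P1 35-37 | P6 37-40 |
Completion: P1=37  P2=15  P3=26  P4=18  P5=33  P6=40
Turnaround (C−A): P1=37  P2=15  P3=26  P4=18  P5=33  P6=40
Finish order: P2 → P4 → P3 → P5 → P1 → P6

P2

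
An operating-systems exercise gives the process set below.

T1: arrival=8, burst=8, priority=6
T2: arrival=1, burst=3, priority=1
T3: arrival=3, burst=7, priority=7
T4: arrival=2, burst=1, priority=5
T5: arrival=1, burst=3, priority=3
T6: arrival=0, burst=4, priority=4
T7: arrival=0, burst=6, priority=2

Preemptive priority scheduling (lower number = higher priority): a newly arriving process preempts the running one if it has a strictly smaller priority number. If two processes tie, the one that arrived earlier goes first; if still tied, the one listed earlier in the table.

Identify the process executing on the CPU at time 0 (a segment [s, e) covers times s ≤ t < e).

T7

Schedule: | T7 0-1 | T2 1-4 | T7 4-9 | T5 9-12 | T6 12-16 | T4 16-17 | T1 17-25 | T3 25-32 |
Completion: T1=25  T2=4  T3=32  T4=17  T5=12  T6=16  T7=9
Turnaround (C−A): T1=17  T2=3  T3=29  T4=15  T5=11  T6=16  T7=9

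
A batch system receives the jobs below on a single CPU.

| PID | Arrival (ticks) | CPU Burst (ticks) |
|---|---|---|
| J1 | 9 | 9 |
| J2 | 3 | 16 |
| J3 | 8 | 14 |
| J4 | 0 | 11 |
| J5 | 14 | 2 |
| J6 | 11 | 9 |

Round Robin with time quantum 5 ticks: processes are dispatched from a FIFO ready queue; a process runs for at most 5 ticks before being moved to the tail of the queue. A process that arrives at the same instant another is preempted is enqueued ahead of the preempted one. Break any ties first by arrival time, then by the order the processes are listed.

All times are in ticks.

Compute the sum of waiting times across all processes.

193

Timeline: | J4 0-5 | J2 5-10 | J4 10-15 | J3 15-20 | J1 20-25 | J2 25-30 | J6 30-35 | J5 35-37 | J4 37-38 | J3 38-43 | J1 43-47 | J2 47-52 | J6 52-56 | J3 56-60 | J2 60-61 |
Completion: J1=47  J2=61  J3=60  J4=38  J5=37  J6=56
Waiting = turnaround − burst: J1=29, J2=42, J3=38, J4=27, J5=21, J6=36
Total waiting = 29 + 42 + 38 + 27 + 21 + 36 = 193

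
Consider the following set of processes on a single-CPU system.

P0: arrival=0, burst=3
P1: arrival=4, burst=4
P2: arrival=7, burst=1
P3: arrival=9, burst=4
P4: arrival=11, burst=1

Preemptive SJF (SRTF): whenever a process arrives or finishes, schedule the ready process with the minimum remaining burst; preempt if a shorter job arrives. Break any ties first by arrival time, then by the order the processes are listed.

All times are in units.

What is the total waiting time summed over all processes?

2

Schedule: | P0 0-3 | idle 3-4 | P1 4-8 | P2 8-9 | P3 9-11 | P4 11-12 | P3 12-14 |
Completion: P0=3  P1=8  P2=9  P3=14  P4=12
Turnaround (C−A): P0=3  P1=4  P2=2  P3=5  P4=1
Waiting = turnaround − burst: P0=0, P1=0, P2=1, P3=1, P4=0
Total waiting = 0 + 0 + 1 + 1 + 0 = 2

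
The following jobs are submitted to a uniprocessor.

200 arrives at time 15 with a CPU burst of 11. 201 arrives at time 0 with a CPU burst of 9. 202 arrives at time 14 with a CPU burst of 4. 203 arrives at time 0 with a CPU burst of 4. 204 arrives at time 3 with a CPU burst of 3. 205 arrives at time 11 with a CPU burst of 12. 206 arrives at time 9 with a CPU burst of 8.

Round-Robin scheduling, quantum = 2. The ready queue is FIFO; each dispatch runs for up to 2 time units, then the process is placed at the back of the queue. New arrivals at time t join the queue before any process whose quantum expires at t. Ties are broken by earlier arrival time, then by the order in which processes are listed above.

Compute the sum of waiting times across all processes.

119

Gantt: | 201 0-2 | 203 2-4 | 201 4-6 | 204 6-8 | 203 8-10 | 201 10-12 | 204 12-13 | 206 13-15 | 205 15-17 | 201 17-19 | 202 19-21 | 200 21-23 | 206 23-25 | 205 25-27 | 201 27-28 | 202 28-30 | 200 30-32 | 206 32-34 | 205 34-36 | 200 36-38 | 206 38-40 | 205 40-42 | 200 42-44 | 205 44-46 | 200 46-48 | 205 48-50 | 200 50-51 |
Completion: 200=51  201=28  202=30  203=10  204=13  205=50  206=40
Turnaround (C−A): 200=36  201=28  202=16  203=10  204=10  205=39  206=31
Waiting = turnaround − burst: 200=25, 201=19, 202=12, 203=6, 204=7, 205=27, 206=23
Total waiting = 25 + 19 + 12 + 6 + 7 + 27 + 23 = 119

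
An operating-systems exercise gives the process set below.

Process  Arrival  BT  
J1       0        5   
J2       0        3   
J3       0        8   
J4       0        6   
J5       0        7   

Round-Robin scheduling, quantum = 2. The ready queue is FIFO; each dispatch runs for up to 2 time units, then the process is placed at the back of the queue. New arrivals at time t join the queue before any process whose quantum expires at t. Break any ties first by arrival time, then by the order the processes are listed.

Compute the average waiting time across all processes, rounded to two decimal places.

17.00

Gantt: | J1 0-2 | J2 2-4 | J3 4-6 | J4 6-8 | J5 8-10 | J1 10-12 | J2 12-13 | J3 13-15 | J4 15-17 | J5 17-19 | J1 19-20 | J3 20-22 | J4 22-24 | J5 24-26 | J3 26-28 | J5 28-29 |
Completion: J1=20  J2=13  J3=28  J4=24  J5=29
Turnaround (C−A): J1=20  J2=13  J3=28  J4=24  J5=29
Waiting times: J1=15, J2=10, J3=20, J4=18, J5=22
Average waiting = (15+10+20+18+22) / 5 = 85/5 = 17.00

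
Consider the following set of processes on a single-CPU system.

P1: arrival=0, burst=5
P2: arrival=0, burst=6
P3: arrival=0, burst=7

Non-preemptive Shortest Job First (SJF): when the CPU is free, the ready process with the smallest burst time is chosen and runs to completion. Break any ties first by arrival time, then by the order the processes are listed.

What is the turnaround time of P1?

5

Gantt: | P1 0-5 | P2 5-11 | P3 11-18 |
Completion: P1=5  P2=11  P3=18
Turnaround (C−A): P1=5  P2=11  P3=18
Turnaround(P1) = completion − arrival = 5 − 0 = 5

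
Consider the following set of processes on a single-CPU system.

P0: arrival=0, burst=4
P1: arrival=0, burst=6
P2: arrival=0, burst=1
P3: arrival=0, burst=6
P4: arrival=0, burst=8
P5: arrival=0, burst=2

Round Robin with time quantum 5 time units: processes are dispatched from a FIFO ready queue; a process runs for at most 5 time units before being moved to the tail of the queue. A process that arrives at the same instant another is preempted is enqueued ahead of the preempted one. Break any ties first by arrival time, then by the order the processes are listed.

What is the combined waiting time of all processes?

Gantt: | P0 0-4 | P1 4-9 | P2 9-10 | P3 10-15 | P4 15-20 | P5 20-22 | P1 22-23 | P3 23-24 | P4 24-27 |
Completion: P0=4  P1=23  P2=10  P3=24  P4=27  P5=22
Turnaround (C−A): P0=4  P1=23  P2=10  P3=24  P4=27  P5=22
Waiting = turnaround − burst: P0=0, P1=17, P2=9, P3=18, P4=19, P5=20
Total waiting = 0 + 17 + 9 + 18 + 19 + 20 = 83

83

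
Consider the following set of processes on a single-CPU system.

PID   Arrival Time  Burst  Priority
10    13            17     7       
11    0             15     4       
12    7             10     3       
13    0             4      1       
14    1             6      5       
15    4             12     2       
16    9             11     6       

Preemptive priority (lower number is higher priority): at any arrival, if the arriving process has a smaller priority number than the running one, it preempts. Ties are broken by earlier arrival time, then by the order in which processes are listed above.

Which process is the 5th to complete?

Schedule: | 13 0-4 | 15 4-16 | 12 16-26 | 11 26-41 | 14 41-47 | 16 47-58 | 10 58-75 |
Completion: 10=75  11=41  12=26  13=4  14=47  15=16  16=58
Finish order: 13 → 15 → 12 → 11 → 14 → 16 → 10

14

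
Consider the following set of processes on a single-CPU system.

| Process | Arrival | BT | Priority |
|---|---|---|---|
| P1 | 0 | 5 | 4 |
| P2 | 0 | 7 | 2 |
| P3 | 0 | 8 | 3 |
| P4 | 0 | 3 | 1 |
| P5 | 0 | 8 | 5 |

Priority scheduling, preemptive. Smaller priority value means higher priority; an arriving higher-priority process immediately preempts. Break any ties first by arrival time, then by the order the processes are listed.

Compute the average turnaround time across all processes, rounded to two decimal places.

17.00

Timeline: | P4 0-3 | P2 3-10 | P3 10-18 | P1 18-23 | P5 23-31 |
Completion: P1=23  P2=10  P3=18  P4=3  P5=31
Turnaround (C−A): P1=23  P2=10  P3=18  P4=3  P5=31
Turnaround times: P1=23, P2=10, P3=18, P4=3, P5=31
Average turnaround = (23+10+18+3+31) / 5 = 85/5 = 17.00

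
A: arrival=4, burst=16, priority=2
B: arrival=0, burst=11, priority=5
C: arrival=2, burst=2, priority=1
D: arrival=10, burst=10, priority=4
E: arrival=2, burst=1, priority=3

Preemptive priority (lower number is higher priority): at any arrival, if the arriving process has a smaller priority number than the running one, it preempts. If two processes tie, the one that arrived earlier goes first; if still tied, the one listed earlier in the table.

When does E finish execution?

Gantt: | B 0-2 | C 2-4 | A 4-20 | E 20-21 | D 21-31 | B 31-40 |
Completion: A=20  B=40  C=4  D=31  E=21

21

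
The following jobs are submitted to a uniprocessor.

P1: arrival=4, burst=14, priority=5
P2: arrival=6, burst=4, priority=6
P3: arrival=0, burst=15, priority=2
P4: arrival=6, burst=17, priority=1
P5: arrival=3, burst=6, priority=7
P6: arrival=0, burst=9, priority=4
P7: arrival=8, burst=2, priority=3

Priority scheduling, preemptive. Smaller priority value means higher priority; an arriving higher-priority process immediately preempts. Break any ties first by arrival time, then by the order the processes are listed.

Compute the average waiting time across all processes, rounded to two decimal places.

Schedule: | P3 0-6 | P4 6-23 | P3 23-32 | P7 32-34 | P6 34-43 | P1 43-57 | P2 57-61 | P5 61-67 |
Completion: P1=57  P2=61  P3=32  P4=23  P5=67  P6=43  P7=34
Turnaround (C−A): P1=53  P2=55  P3=32  P4=17  P5=64  P6=43  P7=26
Waiting times: P1=39, P2=51, P3=17, P4=0, P5=58, P6=34, P7=24
Average waiting = (39+51+17+0+58+34+24) / 7 = 223/7 = 31.86

31.86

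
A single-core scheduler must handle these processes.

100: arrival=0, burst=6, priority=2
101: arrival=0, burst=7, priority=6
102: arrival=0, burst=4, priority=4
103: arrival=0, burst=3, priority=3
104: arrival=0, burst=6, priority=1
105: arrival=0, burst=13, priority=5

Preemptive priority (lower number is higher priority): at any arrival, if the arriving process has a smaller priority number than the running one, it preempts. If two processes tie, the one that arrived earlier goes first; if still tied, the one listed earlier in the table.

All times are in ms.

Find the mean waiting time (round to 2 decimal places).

14.00

Gantt: | 104 0-6 | 100 6-12 | 103 12-15 | 102 15-19 | 105 19-32 | 101 32-39 |
Completion: 100=12  101=39  102=19  103=15  104=6  105=32
Waiting times: 100=6, 101=32, 102=15, 103=12, 104=0, 105=19
Average waiting = (6+32+15+12+0+19) / 6 = 84/6 = 14.00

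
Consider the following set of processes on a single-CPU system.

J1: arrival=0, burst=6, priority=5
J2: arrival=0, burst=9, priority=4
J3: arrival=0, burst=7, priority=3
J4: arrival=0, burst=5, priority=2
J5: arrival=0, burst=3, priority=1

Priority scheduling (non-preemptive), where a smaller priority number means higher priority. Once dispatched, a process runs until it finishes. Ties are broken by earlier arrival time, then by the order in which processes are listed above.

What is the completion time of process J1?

30

Timeline: | J5 0-3 | J4 3-8 | J3 8-15 | J2 15-24 | J1 24-30 |
Completion: J1=30  J2=24  J3=15  J4=8  J5=3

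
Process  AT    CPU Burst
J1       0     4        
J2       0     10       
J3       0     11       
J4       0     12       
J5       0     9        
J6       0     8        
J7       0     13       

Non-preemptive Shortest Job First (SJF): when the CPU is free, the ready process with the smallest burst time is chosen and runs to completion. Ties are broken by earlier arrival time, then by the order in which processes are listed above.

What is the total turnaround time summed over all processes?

Gantt: | J1 0-4 | J6 4-12 | J5 12-21 | J2 21-31 | J3 31-42 | J4 42-54 | J7 54-67 |
Completion: J1=4  J2=31  J3=42  J4=54  J5=21  J6=12  J7=67
Turnaround (C−A): J1=4  J2=31  J3=42  J4=54  J5=21  J6=12  J7=67
Turnaround = completion − arrival: J1=4, J2=31, J3=42, J4=54, J5=21, J6=12, J7=67
Total turnaround = 4 + 31 + 42 + 54 + 21 + 12 + 67 = 231

231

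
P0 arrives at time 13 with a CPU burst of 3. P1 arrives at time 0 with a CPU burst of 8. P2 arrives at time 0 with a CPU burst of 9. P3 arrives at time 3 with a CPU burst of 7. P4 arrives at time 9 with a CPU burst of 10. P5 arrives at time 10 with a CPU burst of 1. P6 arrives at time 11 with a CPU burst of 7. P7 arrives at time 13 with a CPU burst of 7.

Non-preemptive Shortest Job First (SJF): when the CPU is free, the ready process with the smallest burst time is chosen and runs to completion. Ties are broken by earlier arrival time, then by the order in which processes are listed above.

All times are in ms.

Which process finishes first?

Gantt: | P1 0-8 | P3 8-15 | P5 15-16 | P0 16-19 | P6 19-26 | P7 26-33 | P2 33-42 | P4 42-52 |
Completion: P0=19  P1=8  P2=42  P3=15  P4=52  P5=16  P6=26  P7=33
Finish order: P1 → P3 → P5 → P0 → P6 → P7 → P2 → P4

P1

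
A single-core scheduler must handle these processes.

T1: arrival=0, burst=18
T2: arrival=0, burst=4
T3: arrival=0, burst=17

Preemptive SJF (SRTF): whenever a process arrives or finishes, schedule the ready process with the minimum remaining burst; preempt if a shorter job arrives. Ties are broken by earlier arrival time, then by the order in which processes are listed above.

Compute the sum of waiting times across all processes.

25

Schedule: | T2 0-4 | T3 4-21 | T1 21-39 |
Completion: T1=39  T2=4  T3=21
Waiting = turnaround − burst: T1=21, T2=0, T3=4
Total waiting = 21 + 0 + 4 = 25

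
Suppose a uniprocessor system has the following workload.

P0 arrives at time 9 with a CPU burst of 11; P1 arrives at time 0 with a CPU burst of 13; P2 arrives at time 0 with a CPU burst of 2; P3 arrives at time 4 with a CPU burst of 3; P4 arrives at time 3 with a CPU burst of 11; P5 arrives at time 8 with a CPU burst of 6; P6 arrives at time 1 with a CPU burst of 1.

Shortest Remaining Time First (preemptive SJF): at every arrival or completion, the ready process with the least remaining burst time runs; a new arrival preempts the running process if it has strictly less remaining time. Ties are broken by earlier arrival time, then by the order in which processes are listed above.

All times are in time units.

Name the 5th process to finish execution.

P4

Gantt: | P2 0-2 | P6 2-3 | P4 3-4 | P3 4-7 | P4 7-8 | P5 8-14 | P4 14-23 | P0 23-34 | P1 34-47 |
Completion: P0=34  P1=47  P2=2  P3=7  P4=23  P5=14  P6=3
Finish order: P2 → P6 → P3 → P5 → P4 → P0 → P1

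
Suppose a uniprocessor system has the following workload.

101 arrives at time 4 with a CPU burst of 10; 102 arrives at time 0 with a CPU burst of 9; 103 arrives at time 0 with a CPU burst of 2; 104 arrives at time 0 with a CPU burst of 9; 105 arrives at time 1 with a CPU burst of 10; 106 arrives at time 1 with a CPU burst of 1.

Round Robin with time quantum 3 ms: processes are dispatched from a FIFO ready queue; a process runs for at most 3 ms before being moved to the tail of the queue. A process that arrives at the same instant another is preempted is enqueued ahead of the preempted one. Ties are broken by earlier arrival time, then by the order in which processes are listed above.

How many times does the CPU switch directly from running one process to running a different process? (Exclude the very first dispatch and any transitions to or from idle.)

15

Gantt: | 102 0-3 | 103 3-5 | 104 5-8 | 105 8-11 | 106 11-12 | 102 12-15 | 101 15-18 | 104 18-21 | 105 21-24 | 102 24-27 | 101 27-30 | 104 30-33 | 105 33-36 | 101 36-39 | 105 39-40 | 101 40-41 |
Completion: 101=41  102=27  103=5  104=33  105=40  106=12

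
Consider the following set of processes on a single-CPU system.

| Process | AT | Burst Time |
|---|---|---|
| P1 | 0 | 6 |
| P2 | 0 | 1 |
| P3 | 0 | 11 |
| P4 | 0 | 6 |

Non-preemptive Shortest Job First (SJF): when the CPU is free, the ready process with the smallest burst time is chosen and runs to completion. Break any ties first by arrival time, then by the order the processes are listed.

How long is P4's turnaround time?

13

Timeline: | P2 0-1 | P1 1-7 | P4 7-13 | P3 13-24 |
Completion: P1=7  P2=1  P3=24  P4=13
Turnaround (C−A): P1=7  P2=1  P3=24  P4=13
Turnaround(P4) = completion − arrival = 13 − 0 = 13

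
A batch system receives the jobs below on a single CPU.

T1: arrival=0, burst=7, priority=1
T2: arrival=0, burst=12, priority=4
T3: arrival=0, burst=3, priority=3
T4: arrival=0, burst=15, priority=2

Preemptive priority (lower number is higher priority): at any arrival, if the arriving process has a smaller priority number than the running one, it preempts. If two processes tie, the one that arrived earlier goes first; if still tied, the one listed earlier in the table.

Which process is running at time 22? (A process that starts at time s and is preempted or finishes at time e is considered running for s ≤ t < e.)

Timeline: | T1 0-7 | T4 7-22 | T3 22-25 | T2 25-37 |
Completion: T1=7  T2=37  T3=25  T4=22
Turnaround (C−A): T1=7  T2=37  T3=25  T4=22

T3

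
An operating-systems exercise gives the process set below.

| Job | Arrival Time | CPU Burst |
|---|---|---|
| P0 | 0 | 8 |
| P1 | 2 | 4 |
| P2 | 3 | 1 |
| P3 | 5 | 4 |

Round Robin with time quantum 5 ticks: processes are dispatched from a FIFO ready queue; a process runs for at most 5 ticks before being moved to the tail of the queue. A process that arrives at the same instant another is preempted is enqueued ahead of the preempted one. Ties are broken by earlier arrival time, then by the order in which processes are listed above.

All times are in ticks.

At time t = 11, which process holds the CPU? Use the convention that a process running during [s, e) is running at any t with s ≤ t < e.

Gantt: | P0 0-5 | P1 5-9 | P2 9-10 | P3 10-14 | P0 14-17 |
Completion: P0=17  P1=9  P2=10  P3=14
Turnaround (C−A): P0=17  P1=7  P2=7  P3=9

P3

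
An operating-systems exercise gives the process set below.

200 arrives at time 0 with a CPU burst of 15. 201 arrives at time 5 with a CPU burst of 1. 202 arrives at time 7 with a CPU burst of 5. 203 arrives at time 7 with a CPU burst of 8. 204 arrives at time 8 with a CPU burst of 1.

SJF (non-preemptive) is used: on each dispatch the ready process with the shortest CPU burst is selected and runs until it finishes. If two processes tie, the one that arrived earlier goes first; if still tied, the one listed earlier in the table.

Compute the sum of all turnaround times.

73

Schedule: | 200 0-15 | 201 15-16 | 204 16-17 | 202 17-22 | 203 22-30 |
Completion: 200=15  201=16  202=22  203=30  204=17
Turnaround (C−A): 200=15  201=11  202=15  203=23  204=9
Turnaround = completion − arrival: 200=15, 201=11, 202=15, 203=23, 204=9
Total turnaround = 15 + 11 + 15 + 23 + 9 = 73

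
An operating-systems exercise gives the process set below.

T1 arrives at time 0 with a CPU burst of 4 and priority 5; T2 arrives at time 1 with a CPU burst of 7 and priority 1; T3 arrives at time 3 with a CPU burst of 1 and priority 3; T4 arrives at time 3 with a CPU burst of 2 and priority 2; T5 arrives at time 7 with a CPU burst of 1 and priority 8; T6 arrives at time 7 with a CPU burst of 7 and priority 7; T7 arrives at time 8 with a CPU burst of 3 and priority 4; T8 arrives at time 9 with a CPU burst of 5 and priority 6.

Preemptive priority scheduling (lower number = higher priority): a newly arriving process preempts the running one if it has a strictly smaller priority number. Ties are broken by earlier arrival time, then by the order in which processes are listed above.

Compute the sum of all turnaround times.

Schedule: | T1 0-1 | T2 1-8 | T4 8-10 | T3 10-11 | T7 11-14 | T1 14-17 | T8 17-22 | T6 22-29 | T5 29-30 |
Completion: T1=17  T2=8  T3=11  T4=10  T5=30  T6=29  T7=14  T8=22
Turnaround (C−A): T1=17  T2=7  T3=8  T4=7  T5=23  T6=22  T7=6  T8=13
Turnaround = completion − arrival: T1=17, T2=7, T3=8, T4=7, T5=23, T6=22, T7=6, T8=13
Total turnaround = 17 + 7 + 8 + 7 + 23 + 22 + 6 + 13 = 103

103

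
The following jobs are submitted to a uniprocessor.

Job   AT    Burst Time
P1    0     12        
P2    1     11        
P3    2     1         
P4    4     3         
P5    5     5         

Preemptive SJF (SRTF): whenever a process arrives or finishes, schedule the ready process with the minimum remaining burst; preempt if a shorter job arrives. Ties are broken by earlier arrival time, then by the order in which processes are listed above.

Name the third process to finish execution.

Gantt: | P1 0-2 | P3 2-3 | P1 3-4 | P4 4-7 | P5 7-12 | P1 12-21 | P2 21-32 |
Completion: P1=21  P2=32  P3=3  P4=7  P5=12
Finish order: P3 → P4 → P5 → P1 → P2

P5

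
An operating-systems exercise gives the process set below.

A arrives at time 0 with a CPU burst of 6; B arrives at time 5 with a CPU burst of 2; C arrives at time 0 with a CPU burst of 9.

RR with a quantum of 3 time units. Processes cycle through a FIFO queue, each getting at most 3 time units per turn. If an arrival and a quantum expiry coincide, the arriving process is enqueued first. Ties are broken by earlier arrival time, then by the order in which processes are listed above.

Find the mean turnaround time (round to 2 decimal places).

10.67

Gantt: | A 0-3 | C 3-6 | A 6-9 | B 9-11 | C 11-17 |
Completion: A=9  B=11  C=17
Turnaround (C−A): A=9  B=6  C=17
Turnaround times: A=9, B=6, C=17
Average turnaround = (9+6+17) / 3 = 32/3 = 10.67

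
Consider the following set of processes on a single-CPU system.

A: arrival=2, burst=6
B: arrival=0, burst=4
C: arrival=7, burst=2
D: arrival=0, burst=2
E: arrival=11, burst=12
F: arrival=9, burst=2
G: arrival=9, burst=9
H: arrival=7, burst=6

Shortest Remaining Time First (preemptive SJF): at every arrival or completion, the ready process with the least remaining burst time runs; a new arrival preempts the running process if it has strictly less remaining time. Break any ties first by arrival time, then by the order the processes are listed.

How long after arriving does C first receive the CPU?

Timeline: | D 0-2 | B 2-6 | A 6-7 | C 7-9 | F 9-11 | A 11-16 | H 16-22 | G 22-31 | E 31-43 |
Completion: A=16  B=6  C=9  D=2  E=43  F=11  G=31  H=22
Turnaround (C−A): A=14  B=6  C=2  D=2  E=32  F=2  G=22  H=15
Response(C) = first start − arrival = 7 − 7 = 0

0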